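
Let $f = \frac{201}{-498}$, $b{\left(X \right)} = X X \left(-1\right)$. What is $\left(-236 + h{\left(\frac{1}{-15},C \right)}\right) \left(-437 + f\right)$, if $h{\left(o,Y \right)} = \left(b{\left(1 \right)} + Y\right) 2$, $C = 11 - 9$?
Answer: $\frac{8495253}{83} \approx 1.0235 \cdot 10^{5}$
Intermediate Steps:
$b{\left(X \right)} = - X^{2}$ ($b{\left(X \right)} = X^{2} \left(-1\right) = - X^{2}$)
$f = - \frac{67}{166}$ ($f = 201 \left(- \frac{1}{498}\right) = - \frac{67}{166} \approx -0.40361$)
$C = 2$ ($C = 11 - 9 = 2$)
$h{\left(o,Y \right)} = -2 + 2 Y$ ($h{\left(o,Y \right)} = \left(- 1^{2} + Y\right) 2 = \left(\left(-1\right) 1 + Y\right) 2 = \left(-1 + Y\right) 2 = -2 + 2 Y$)
$\left(-236 + h{\left(\frac{1}{-15},C \right)}\right) \left(-437 + f\right) = \left(-236 + \left(-2 + 2 \cdot 2\right)\right) \left(-437 - \frac{67}{166}\right) = \left(-236 + \left(-2 + 4\right)\right) \left(- \frac{72609}{166}\right) = \left(-236 + 2\right) \left(- \frac{72609}{166}\right) = \left(-234\right) \left(- \frac{72609}{166}\right) = \frac{8495253}{83}$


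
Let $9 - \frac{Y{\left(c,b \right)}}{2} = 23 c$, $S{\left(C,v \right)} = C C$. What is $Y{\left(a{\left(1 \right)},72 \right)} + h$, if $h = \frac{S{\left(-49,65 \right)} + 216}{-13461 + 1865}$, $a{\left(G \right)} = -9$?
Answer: $\frac{5006855}{11596} \approx 431.77$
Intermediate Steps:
$S{\left(C,v \right)} = C^{2}$
$Y{\left(c,b \right)} = 18 - 46 c$ ($Y{\left(c,b \right)} = 18 - 2 \cdot 23 c = 18 - 46 c$)
$h = - \frac{2617}{11596}$ ($h = \frac{\left(-49\right)^{2} + 216}{-13461 + 1865} = \frac{2401 + 216}{-11596} = 2617 \left(- \frac{1}{11596}\right) = - \frac{2617}{11596} \approx -0.22568$)
$Y{\left(a{\left(1 \right)},72 \right)} + h = \left(18 - -414\right) - \frac{2617}{11596} = \left(18 + 414\right) - \frac{2617}{11596} = 432 - \frac{2617}{11596} = \frac{5006855}{11596}$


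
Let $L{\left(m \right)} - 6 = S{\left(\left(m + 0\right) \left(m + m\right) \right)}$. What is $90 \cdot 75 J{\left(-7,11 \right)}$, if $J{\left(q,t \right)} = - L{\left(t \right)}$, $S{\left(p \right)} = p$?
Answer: $-1674000$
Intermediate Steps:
$L{\left(m \right)} = 6 + 2 m^{2}$ ($L{\left(m \right)} = 6 + \left(m + 0\right) \left(m + m\right) = 6 + m 2 m = 6 + 2 m^{2}$)
$J{\left(q,t \right)} = -6 - 2 t^{2}$ ($J{\left(q,t \right)} = - (6 + 2 t^{2}) = -6 - 2 t^{2}$)
$90 \cdot 75 J{\left(-7,11 \right)} = 90 \cdot 75 \left(-6 - 2 \cdot 11^{2}\right) = 6750 \left(-6 - 242\right) = 6750 \left(-248\right) = -1674000$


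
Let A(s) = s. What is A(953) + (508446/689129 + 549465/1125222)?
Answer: 35234713918191/36924910078 ≈ 954.23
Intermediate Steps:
A(953) + (508446/689129 + 549465/1125222) = 953 + (508446/689129 + 549465/1125222) = 953 + (508446*(1/689129) + 549465*(1/1125222)) = 953 + (508446/689129 + 26165/53582) = 953 + 45274613857/36924910078 = 35234713918191/36924910078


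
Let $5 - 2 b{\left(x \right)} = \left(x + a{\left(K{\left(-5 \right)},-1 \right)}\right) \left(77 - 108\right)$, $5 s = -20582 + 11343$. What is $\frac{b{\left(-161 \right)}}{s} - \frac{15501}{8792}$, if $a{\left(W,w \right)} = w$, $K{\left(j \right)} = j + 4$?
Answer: $- \frac{32940079}{81229288} \approx -0.40552$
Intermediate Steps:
$K{\left(j \right)} = 4 + j$
$s = - \frac{9239}{5}$ ($s = \frac{-20582 + 11343}{5} = \frac{1}{5} \left(-9239\right) = - \frac{9239}{5} \approx -1847.8$)
$b{\left(x \right)} = -13 + \frac{31 x}{2}$ ($b{\left(x \right)} = \frac{5}{2} - \frac{\left(x - 1\right) \left(77 - 108\right)}{2} = \frac{5}{2} - \frac{\left(-1 + x\right) \left(-31\right)}{2} = \frac{5}{2} - \frac{31 - 31 x}{2} = \frac{5}{2} + \left(- \frac{31}{2} + \frac{31 x}{2}\right) = -13 + \frac{31 x}{2}$)
$\frac{b{\left(-161 \right)}}{s} - \frac{15501}{8792} = \frac{-13 + \frac{31}{2} \left(-161\right)}{- \frac{9239}{5}} - \frac{15501}{8792} = \left(-13 - \frac{4991}{2}\right) \left(- \frac{5}{9239}\right) - \frac{15501}{8792} = \left(- \frac{5017}{2}\right) \left(- \frac{5}{9239}\right) - \frac{15501}{8792} = \frac{25085}{18478} - \frac{15501}{8792} = - \frac{32940079}{81229288}$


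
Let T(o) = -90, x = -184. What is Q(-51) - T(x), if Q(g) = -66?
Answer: 24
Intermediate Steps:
Q(-51) - T(x) = -66 - 1*(-90) = -66 + 90 = 24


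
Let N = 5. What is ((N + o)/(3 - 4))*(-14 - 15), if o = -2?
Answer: 87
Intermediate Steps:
((N + o)/(3 - 4))*(-14 - 15) = ((5 - 2)/(3 - 4))*(-14 - 15) = (3/(-1))*(-29) = (3*(-1))*(-29) = -3*(-29) = 87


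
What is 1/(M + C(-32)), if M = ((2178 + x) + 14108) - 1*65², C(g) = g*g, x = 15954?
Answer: 1/29039 ≈ 3.4436e-5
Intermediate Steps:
C(g) = g²
M = 28015 (M = ((2178 + 15954) + 14108) - 1*65² = (18132 + 14108) - 1*4225 = 32240 - 4225 = 28015)
1/(M + C(-32)) = 1/(28015 + (-32)²) = 1/(28015 + 1024) = 1/29039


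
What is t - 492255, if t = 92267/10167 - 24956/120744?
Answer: -50356953511687/102300354 ≈ -4.9225e+5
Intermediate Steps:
t = 907246583/102300354 (t = 92267*(1/10167) - 24956*1/120744 = 92267/10167 - 6239/30186 = 907246583/102300354 ≈ 8.8685)
t - 492255 = 907246583/102300354 - 492255 = -50356953511687/102300354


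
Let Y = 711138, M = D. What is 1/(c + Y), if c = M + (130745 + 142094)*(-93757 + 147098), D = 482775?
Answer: 1/14554699012 ≈ 6.8706e-11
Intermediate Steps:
M = 482775
c = 14553987874 (c = 482775 + (130745 + 142094)*(-93757 + 147098) = 482775 + 272839*53341 = 482775 + 14553505099 = 14553987874)
1/(c + Y) = 1/(14553987874 + 711138) = 1/14554699012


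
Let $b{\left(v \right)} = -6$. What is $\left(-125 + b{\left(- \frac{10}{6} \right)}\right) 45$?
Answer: $-5895$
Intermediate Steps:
$\left(-125 + b{\left(- \frac{10}{6} \right)}\right) 45 = \left(-125 - 6\right) 45 = \left(-131\right) 45 = -5895$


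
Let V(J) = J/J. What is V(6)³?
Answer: 1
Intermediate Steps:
V(J) = 1
V(6)³ = 1³ = 1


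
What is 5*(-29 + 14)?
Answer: -75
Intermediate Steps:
5*(-29 + 14) = 5*(-15) = -75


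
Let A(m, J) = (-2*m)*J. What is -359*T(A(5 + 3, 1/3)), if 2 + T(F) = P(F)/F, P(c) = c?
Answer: 359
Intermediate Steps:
A(m, J) = -2*J*m
T(F) = -1 (T(F) = -2 + F/F = -2 + 1 = -1)
-359*T(A(5 + 3, 1/3)) = -359*(-1) = 359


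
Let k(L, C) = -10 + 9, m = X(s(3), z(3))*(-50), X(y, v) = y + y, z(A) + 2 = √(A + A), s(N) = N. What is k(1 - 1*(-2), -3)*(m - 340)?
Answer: 640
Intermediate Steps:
z(A) = -2 + √2*√A (z(A) = -2 + √(A + A) = -2 + √(2*A) = -2 + √2*√A)
X(y, v) = 2*y
m = -300 (m = (2*3)*(-50) = 6*(-50) = -300)
k(L, C) = -1
k(1 - 1*(-2), -3)*(m - 340) = -(-300 - 340) = -1*(-640) = 640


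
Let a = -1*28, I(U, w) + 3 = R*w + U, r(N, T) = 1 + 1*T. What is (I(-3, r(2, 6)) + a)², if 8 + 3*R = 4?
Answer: 16900/9 ≈ 1877.8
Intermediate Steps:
R = -4/3 (R = -8/3 + (⅓)*4 = -8/3 + 4/3 = -4/3 ≈ -1.3333)
r(N, T) = 1 + T
I(U, w) = -3 + U - 4*w/3 (I(U, w) = -3 + (-4*w/3 + U) = -3 + (U - 4*w/3) = -3 + U - 4*w/3)
a = -28
(I(-3, r(2, 6)) + a)² = ((-3 - 3 - 4*(1 + 6)/3) - 28)² = ((-3 - 3 - 4/3*7) - 28)² = ((-3 - 3 - 28/3) - 28)² = (-46/3 - 28)² = (-130/3)² = 16900/9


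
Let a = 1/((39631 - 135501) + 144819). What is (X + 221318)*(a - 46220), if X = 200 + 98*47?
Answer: -511588088478596/48949 ≈ -1.0451e+10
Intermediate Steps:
a = 1/48949 (a = 1/(-95870 + 144819) = 1/48949 ≈ 2.0429e-5)
X = 4806 (X = 200 + 4606 = 4806)
(X + 221318)*(a - 46220) = (4806 + 221318)*(1/48949 - 46220) = 226124*(-2262422779/48949) = -511588088478596/48949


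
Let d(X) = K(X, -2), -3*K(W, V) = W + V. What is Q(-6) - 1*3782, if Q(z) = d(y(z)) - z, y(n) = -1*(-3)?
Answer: -11329/3 ≈ -3776.3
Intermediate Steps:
y(n) = 3
K(W, V) = -V/3 - W/3 (K(W, V) = -(W + V)/3 = -(V + W)/3 = -V/3 - W/3)
d(X) = ⅔ - X/3 (d(X) = -⅓*(-2) - X/3 = ⅔ - X/3)
Q(z) = -⅓ - z (Q(z) = (⅔ - ⅓*3) - z = (⅔ - 1) - z = -⅓ - z)
Q(-6) - 1*3782 = (-⅓ - 1*(-6)) - 1*3782 = (-⅓ + 6) - 3782 = 17/3 - 3782 = -11329/3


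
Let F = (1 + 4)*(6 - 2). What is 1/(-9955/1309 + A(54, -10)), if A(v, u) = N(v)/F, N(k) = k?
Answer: -1190/5837 ≈ -0.20387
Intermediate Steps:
F = 20 (F = 5*4 = 20)
A(v, u) = v/20
1/(-9955/1309 + A(54, -10)) = 1/(-9955/1309 + (1/20)*54) = 1/(-9955*1/1309 + 27/10) = 1/(-905/119 + 27/10) = 1/(-5837/1190) = -1190/5837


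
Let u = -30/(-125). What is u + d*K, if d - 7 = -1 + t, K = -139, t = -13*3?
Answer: 114681/25 ≈ 4587.2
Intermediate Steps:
t = -39
d = -33 (d = 7 + (-1 - 39) = 7 - 40 = -33)
u = 6/25 (u = -30*(-1/125) = 6/25 ≈ 0.24000)
u + d*K = 6/25 - 33*(-139) = 6/25 + 4587 = 114681/25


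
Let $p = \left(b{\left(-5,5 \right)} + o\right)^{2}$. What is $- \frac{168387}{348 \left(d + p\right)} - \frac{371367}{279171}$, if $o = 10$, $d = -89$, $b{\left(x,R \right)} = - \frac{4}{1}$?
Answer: $\frac{1487380527}{190704812} \approx 7.7994$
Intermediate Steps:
$b{\left(x,R \right)} = -4$ ($b{\left(x,R \right)} = \left(-4\right) 1 = -4$)
$p = 36$ ($p = \left(-4 + 10\right)^{2} = 6^{2} = 36$)
$- \frac{168387}{348 \left(d + p\right)} - \frac{371367}{279171} = - \frac{168387}{348 \left(-89 + 36\right)} - \frac{371367}{279171} = - \frac{168387}{348 \left(-53\right)} - \frac{41263}{31019} = - \frac{168387}{-18444} - \frac{41263}{31019} = \left(-168387\right) \left(- \frac{1}{18444}\right) - \frac{41263}{31019} = \frac{56129}{6148} - \frac{41263}{31019} = \frac{1487380527}{190704812}$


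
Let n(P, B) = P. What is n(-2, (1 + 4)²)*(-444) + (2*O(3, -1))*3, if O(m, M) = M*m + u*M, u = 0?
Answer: 870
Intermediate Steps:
O(m, M) = M*m (O(m, M) = M*m + 0*M = M*m + 0 = M*m)
n(-2, (1 + 4)²)*(-444) + (2*O(3, -1))*3 = -2*(-444) + (2*(-1*3))*3 = 888 + (2*(-3))*3 = 888 - 6*3 = 888 - 18 = 870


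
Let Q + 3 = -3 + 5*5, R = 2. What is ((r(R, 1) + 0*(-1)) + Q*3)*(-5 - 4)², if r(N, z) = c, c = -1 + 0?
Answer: 4536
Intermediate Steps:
c = -1
Q = 19 (Q = -3 + (-3 + 5*5) = -3 + (-3 + 25) = -3 + 22 = 19)
r(N, z) = -1
((r(R, 1) + 0*(-1)) + Q*3)*(-5 - 4)² = ((-1 + 0*(-1)) + 19*3)*(-5 - 4)² = ((-1 + 0) + 57)*(-9)² = (-1 + 57)*81 = 56*81 = 4536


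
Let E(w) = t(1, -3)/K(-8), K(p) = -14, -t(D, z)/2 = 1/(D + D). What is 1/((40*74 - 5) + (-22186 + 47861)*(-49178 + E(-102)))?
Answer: -14/17676965055 ≈ -7.9199e-10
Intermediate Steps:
t(D, z) = -1/D (t(D, z) = -2/(D + D) = -2*1/(2*D) = -1/D)
E(w) = 1/14 (E(w) = -1/1/(-14) = -1*1*(-1/14) = -1*(-1/14) = 1/14)
1/((40*74 - 5) + (-22186 + 47861)*(-49178 + E(-102))) = 1/((40*74 - 5) + (-22186 + 47861)*(-49178 + 1/14)) = 1/((2960 - 5) + 25675*(-688491/14)) = 1/(2955 - 17677006425/14) = 1/(-17676965055/14) = -14/17676965055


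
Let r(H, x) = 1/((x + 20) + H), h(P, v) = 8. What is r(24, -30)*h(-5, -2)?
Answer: 4/7 ≈ 0.57143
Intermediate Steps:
r(H, x) = 1/(20 + H + x) (r(H, x) = 1/((20 + x) + H) = 1/(20 + H + x))
r(24, -30)*h(-5, -2) = 8/(20 + 24 - 30) = 8/14 = (1/14)*8 = 4/7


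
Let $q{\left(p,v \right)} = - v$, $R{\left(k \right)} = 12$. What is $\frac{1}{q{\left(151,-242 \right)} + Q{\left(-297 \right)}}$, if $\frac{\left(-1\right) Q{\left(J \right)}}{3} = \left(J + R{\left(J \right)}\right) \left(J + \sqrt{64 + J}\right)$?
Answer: $- \frac{253693}{64530467074} - \frac{855 i \sqrt{233}}{64530467074} \approx -3.9314 \cdot 10^{-6} - 2.0225 \cdot 10^{-7} i$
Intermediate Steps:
$Q{\left(J \right)} = - 3 \left(12 + J\right) \left(J + \sqrt{64 + J}\right)$ ($Q{\left(J \right)} = - 3 \left(J + 12\right) \left(J + \sqrt{64 + J}\right) = - 3 \left(12 + J\right) \left(J + \sqrt{64 + J}\right)$)
$\frac{1}{q{\left(151,-242 \right)} + Q{\left(-297 \right)}} = \frac{1}{\left(-1\right) \left(-242\right) - \left(-10692 + 264627 - 855 \sqrt{64 - 297}\right)} = \frac{1}{242 - \left(253935 - 855 i \sqrt{233}\right)} = \frac{1}{-253693 + 855 i \sqrt{233}}$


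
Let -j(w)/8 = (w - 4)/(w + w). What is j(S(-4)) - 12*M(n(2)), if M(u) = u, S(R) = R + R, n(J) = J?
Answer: -30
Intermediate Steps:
S(R) = 2*R
j(w) = -4*(-4 + w)/w (j(w) = -8*(w - 4)/(w + w) = -8*(-4 + w)/(2*w) = -8*(-4 + w)*1/(2*w) = -4*(-4 + w)/w)
j(S(-4)) - 12*M(n(2)) = (-4 + 16/((2*(-4)))) - 12*2 = (-4 + 16/(-8)) - 24 = (-4 + 16*(-⅛)) - 24 = (-4 - 2) - 24 = -6 - 24 = -30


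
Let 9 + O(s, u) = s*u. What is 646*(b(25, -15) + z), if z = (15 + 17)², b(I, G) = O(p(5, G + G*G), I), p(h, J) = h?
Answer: 736440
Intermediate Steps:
O(s, u) = -9 + s*u
b(I, G) = -9 + 5*I
z = 1024 (z = 32² = 1024)
646*(b(25, -15) + z) = 646*((-9 + 5*25) + 1024) = 646*((-9 + 125) + 1024) = 646*(116 + 1024) = 646*1140 = 736440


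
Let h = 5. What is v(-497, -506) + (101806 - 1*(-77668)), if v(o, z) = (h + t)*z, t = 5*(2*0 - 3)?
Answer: 184534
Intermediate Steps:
t = -15 (t = 5*(0 - 3) = 5*(-3) = -15)
v(o, z) = -10*z (v(o, z) = (5 - 15)*z = -10*z)
v(-497, -506) + (101806 - 1*(-77668)) = -10*(-506) + (101806 - 1*(-77668)) = 5060 + (101806 + 77668) = 5060 + 179474 = 184534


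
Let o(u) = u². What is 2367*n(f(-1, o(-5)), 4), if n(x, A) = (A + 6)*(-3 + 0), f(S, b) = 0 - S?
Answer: -71010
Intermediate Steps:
f(S, b) = -S
n(x, A) = -18 - 3*A (n(x, A) = (6 + A)*(-3) = -18 - 3*A)
2367*n(f(-1, o(-5)), 4) = 2367*(-18 - 3*4) = 2367*(-18 - 12) = 2367*(-30) = -71010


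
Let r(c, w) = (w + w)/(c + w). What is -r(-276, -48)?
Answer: -8/27 ≈ -0.29630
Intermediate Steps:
r(c, w) = 2*w/(c + w) (r(c, w) = (2*w)/(c + w) = 2*w/(c + w))
-r(-276, -48) = -2*(-48)/(-276 - 48) = -2*(-48)/(-324) = -2*(-48)*(-1)/324 = -1*8/27 = -8/27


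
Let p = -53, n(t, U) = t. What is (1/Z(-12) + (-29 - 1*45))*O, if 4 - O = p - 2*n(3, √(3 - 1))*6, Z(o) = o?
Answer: -27559/4 ≈ -6889.8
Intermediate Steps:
O = 93 (O = 4 - (-53 - 2*3*6) = 4 - (-53 - 6*6) = 4 - (-53 - 1*36) = 4 - (-53 - 36) = 4 - 1*(-89) = 4 + 89 = 93)
(1/Z(-12) + (-29 - 1*45))*O = (1/(-12) + (-29 - 1*45))*93 = (-1/12 + (-29 - 45))*93 = (-1/12 - 74)*93 = -889/12*93 = -27559/4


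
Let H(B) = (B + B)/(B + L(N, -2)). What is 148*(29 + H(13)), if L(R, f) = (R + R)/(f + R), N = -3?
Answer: 323972/71 ≈ 4563.0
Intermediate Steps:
L(R, f) = 2*R/(R + f) (L(R, f) = (2*R)/(R + f) = 2*R/(R + f))
H(B) = 2*B/(6/5 + B) (H(B) = (B + B)/(B + 2*(-3)/(-3 - 2)) = (2*B)/(B + 2*(-3)/(-5)) = (2*B)/(B + 2*(-3)*(-⅕)) = (2*B)/(B + 6/5) = (2*B)/(6/5 + B) = 2*B/(6/5 + B))
148*(29 + H(13)) = 148*(29 + 10*13/(6 + 5*13)) = 148*(29 + 10*13/(6 + 65)) = 148*(29 + 10*13/71) = 148*(29 + 10*13*(1/71)) = 148*(29 + 130/71) = 148*(2189/71) = 323972/71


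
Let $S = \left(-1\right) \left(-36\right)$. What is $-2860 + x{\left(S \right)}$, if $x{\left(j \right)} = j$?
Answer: $-2824$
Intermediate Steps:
$S = 36$
$-2860 + x{\left(S \right)} = -2860 + 36 = -2824$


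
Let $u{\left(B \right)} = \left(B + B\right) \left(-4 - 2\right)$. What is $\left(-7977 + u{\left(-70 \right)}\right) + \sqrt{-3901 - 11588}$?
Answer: $-7137 + 3 i \sqrt{1721} \approx -7137.0 + 124.45 i$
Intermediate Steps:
$u{\left(B \right)} = - 12 B$ ($u{\left(B \right)} = 2 B \left(-4 - 2\right) = 2 B \left(-6\right) = - 12 B$)
$\left(-7977 + u{\left(-70 \right)}\right) + \sqrt{-3901 - 11588} = \left(-7977 - -840\right) + \sqrt{-3901 - 11588} = \left(-7977 + 840\right) + \sqrt{-15489} = -7137 + 3 i \sqrt{1721}$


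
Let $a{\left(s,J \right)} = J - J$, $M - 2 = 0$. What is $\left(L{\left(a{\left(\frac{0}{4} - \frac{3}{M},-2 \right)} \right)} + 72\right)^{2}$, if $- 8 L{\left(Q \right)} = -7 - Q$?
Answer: $\frac{339889}{64} \approx 5310.8$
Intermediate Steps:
$M = 2$ ($M = 2 + 0 = 2$)
$a{\left(s,J \right)} = 0$
$L{\left(Q \right)} = \frac{7}{8} + \frac{Q}{8}$ ($L{\left(Q \right)} = - \frac{-7 - Q}{8} = \frac{7}{8} + \frac{Q}{8}$)
$\left(L{\left(a{\left(\frac{0}{4} - \frac{3}{M},-2 \right)} \right)} + 72\right)^{2} = \left(\left(\frac{7}{8} + \frac{1}{8} \cdot 0\right) + 72\right)^{2} = \left(\left(\frac{7}{8} + 0\right) + 72\right)^{2} = \left(\frac{7}{8} + 72\right)^{2} = \left(\frac{583}{8}\right)^{2} = \frac{339889}{64}$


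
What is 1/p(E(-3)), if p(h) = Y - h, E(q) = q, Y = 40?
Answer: 1/43 ≈ 0.023256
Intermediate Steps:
p(h) = 40 - h
1/p(E(-3)) = 1/(40 - 1*(-3)) = 1/(40 + 3) = 1/43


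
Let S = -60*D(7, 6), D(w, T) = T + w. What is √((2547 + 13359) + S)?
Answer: √15126 ≈ 122.99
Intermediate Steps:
S = -780 (S = -60*(6 + 7) = -60*13 = -780)
√((2547 + 13359) + S) = √((2547 + 13359) - 780) = √(15906 - 780) = √15126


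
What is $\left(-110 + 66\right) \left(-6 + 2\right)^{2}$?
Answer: $-704$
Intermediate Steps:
$\left(-110 + 66\right) \left(-6 + 2\right)^{2} = - 44 \left(-4\right)^{2} = \left(-44\right) 16 = -704$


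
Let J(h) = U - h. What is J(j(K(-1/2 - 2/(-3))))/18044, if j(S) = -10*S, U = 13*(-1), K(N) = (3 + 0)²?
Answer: 77/18044 ≈ 0.0042673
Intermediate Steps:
K(N) = 9 (K(N) = 3² = 9)
U = -13
J(h) = -13 - h
J(j(K(-1/2 - 2/(-3))))/18044 = (-13 - (-10)*9)/18044 = (-13 - 1*(-90))*(1/18044) = (-13 + 90)*(1/18044) = 77*(1/18044) = 77/18044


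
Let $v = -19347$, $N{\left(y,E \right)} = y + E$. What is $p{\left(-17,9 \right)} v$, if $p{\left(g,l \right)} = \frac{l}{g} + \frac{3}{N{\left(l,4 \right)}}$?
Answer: $\frac{1276902}{221} \approx 5777.8$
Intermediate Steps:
$N{\left(y,E \right)} = E + y$
$p{\left(g,l \right)} = \frac{3}{4 + l} + \frac{l}{g}$ ($p{\left(g,l \right)} = \frac{l}{g} + \frac{3}{4 + l} = \frac{3}{4 + l} + \frac{l}{g}$)
$p{\left(-17,9 \right)} v = \left(\frac{3}{4 + 9} + \frac{9}{-17}\right) \left(-19347\right) = \left(\frac{3}{13} + 9 \left(- \frac{1}{17}\right)\right) \left(-19347\right) = \left(3 \cdot \frac{1}{13} - \frac{9}{17}\right) \left(-19347\right) = \left(\frac{3}{13} - \frac{9}{17}\right) \left(-19347\right) = \left(- \frac{66}{221}\right) \left(-19347\right) = \frac{1276902}{221}$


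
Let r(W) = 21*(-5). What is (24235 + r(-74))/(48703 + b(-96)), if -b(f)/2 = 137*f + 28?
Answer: 24130/74951 ≈ 0.32194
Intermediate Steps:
r(W) = -105
b(f) = -56 - 274*f (b(f) = -2*(137*f + 28) = -2*(28 + 137*f) = -56 - 274*f)
(24235 + r(-74))/(48703 + b(-96)) = (24235 - 105)/(48703 + (-56 - 274*(-96))) = 24130/(48703 + (-56 + 26304)) = 24130/(48703 + 26248) = 24130/74951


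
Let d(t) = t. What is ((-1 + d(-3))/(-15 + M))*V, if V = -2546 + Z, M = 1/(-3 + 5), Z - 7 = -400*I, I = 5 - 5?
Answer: -20312/29 ≈ -700.41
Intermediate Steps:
I = 0
Z = 7 (Z = 7 - 400*0 = 7 + 0 = 7)
M = ½ (M = 1/2 = ½ ≈ 0.50000)
V = -2539 (V = -2546 + 7 = -2539)
((-1 + d(-3))/(-15 + M))*V = ((-1 - 3)/(-15 + ½))*(-2539) = -4/(-29/2)*(-2539) = -4*(-2/29)*(-2539) = (8/29)*(-2539) = -20312/29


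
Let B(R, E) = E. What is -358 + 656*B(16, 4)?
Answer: 2266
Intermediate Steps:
-358 + 656*B(16, 4) = -358 + 656*4 = -358 + 2624 = 2266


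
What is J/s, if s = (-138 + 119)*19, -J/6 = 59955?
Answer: 359730/361 ≈ 996.48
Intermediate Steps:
J = -359730 (J = -6*59955 = -359730)
s = -361 (s = -19*19 = -361)
J/s = -359730/(-361) = -359730*(-1/361) = 359730/361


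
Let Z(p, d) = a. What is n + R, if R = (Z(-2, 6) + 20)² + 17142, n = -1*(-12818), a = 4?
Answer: 30536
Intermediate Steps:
Z(p, d) = 4
n = 12818
R = 17718 (R = (4 + 20)² + 17142 = 24² + 17142 = 576 + 17142 = 17718)
n + R = 12818 + 17718 = 30536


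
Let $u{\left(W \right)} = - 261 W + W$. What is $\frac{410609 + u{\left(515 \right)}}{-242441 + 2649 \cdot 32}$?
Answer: $- \frac{276709}{157673} \approx -1.755$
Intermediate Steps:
$u{\left(W \right)} = - 260 W$
$\frac{410609 + u{\left(515 \right)}}{-242441 + 2649 \cdot 32} = \frac{410609 - 133900}{-242441 + 2649 \cdot 32} = \frac{410609 - 133900}{-242441 + 84768} = \frac{276709}{-157673} = 276709 \left(- \frac{1}{157673}\right) = - \frac{276709}{157673}$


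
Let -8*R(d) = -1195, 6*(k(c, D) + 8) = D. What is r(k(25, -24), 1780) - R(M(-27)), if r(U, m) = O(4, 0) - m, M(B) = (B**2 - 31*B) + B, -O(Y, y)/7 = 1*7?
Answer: -15827/8 ≈ -1978.4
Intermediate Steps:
O(Y, y) = -49 (O(Y, y) = -7*7 = -49)
M(B) = B**2 - 30*B
k(c, D) = -8 + D/6
R(d) = 1195/8 (R(d) = -1/8*(-1195) = 1195/8)
r(U, m) = -49 - m
r(k(25, -24), 1780) - R(M(-27)) = (-49 - 1*1780) - 1*1195/8 = (-49 - 1780) - 1195/8 = -1829 - 1195/8 = -15827/8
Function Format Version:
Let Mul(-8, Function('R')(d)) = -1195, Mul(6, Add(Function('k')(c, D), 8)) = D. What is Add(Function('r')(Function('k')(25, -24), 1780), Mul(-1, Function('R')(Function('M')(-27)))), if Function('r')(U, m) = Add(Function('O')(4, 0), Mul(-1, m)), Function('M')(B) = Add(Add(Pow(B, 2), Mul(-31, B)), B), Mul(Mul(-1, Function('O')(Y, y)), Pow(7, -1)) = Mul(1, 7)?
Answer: Rational(-15827, 8) ≈ -1978.4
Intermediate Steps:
Function('O')(Y, y) = -49 (Function('O')(Y, y) = Mul(-7, Mul(1, 7)) = Mul(-7, 7) = -49)
Function('M')(B) = Add(Pow(B, 2), Mul(-30, B))
Function('k')(c, D) = Add(-8, Mul(Rational(1, 6), D))
Function('R')(d) = Rational(1195, 8) (Function('R')(d) = Mul(Rational(-1, 8), -1195) = Rational(1195, 8))
Function('r')(U, m) = Add(-49, Mul(-1, m))
Add(Function('r')(Function('k')(25, -24), 1780), Mul(-1, Function('R')(Function('M')(-27)))) = Add(Add(-49, Mul(-1, 1780)), Mul(-1, Rational(1195, 8))) = Add(Add(-49, -1780), Rational(-1195, 8)) = Add(-1829, Rational(-1195, 8)) = Rational(-15827, 8)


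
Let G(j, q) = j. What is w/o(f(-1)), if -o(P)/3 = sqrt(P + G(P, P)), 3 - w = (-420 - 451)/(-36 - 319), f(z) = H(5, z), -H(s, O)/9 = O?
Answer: -97*sqrt(2)/3195 ≈ -0.042935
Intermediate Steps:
H(s, O) = -9*O
f(z) = -9*z
w = 194/355 (w = 3 - (-420 - 451)/(-36 - 319) = 3 - (-871)/(-355) = 3 - (-871)*(-1)/355 = 3 - 1*871/355 = 3 - 871/355 = 194/355 ≈ 0.54648)
o(P) = -3*sqrt(2)*sqrt(P) (o(P) = -3*sqrt(P + P) = -3*sqrt(2)*sqrt(P))
w/o(f(-1)) = 194/(355*((-3*sqrt(2)*sqrt(-9*(-1))))) = 194/(355*((-3*sqrt(2)*sqrt(9)))) = 194/(355*((-3*sqrt(2)*3))) = 194/(355*((-9*sqrt(2)))) = 194*(-sqrt(2)/18)/355 = -97*sqrt(2)/3195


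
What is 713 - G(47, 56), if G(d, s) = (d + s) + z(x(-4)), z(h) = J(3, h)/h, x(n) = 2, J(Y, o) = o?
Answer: 609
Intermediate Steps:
z(h) = 1 (z(h) = h/h = 1)
G(d, s) = 1 + d + s (G(d, s) = (d + s) + 1 = 1 + d + s)
713 - G(47, 56) = 713 - (1 + 47 + 56) = 713 - 1*104 = 713 - 104 = 609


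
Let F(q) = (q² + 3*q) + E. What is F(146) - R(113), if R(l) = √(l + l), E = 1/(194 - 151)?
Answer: 935423/43 - √226 ≈ 21739.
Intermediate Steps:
E = 1/43 ≈ 0.023256
R(l) = √2*√l (R(l) = √(2*l) = √2*√l)
F(q) = 1/43 + q² + 3*q (F(q) = (q² + 3*q) + 1/43 = 1/43 + q² + 3*q)
F(146) - R(113) = (1/43 + 146² + 3*146) - √2*√113 = (1/43 + 21316 + 438) - √226 = 935423/43 - √226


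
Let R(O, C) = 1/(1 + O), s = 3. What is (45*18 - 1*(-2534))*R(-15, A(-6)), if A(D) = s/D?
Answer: -1672/7 ≈ -238.86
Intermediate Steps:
A(D) = 3/D
(45*18 - 1*(-2534))*R(-15, A(-6)) = (45*18 - 1*(-2534))/(1 - 15) = (810 + 2534)/(-14) = 3344*(-1/14) = -1672/7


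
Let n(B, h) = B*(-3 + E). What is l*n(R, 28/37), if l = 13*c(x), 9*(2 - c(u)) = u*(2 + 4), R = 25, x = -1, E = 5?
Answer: 5200/3 ≈ 1733.3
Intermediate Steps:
n(B, h) = 2*B (n(B, h) = B*(-3 + 5) = B*2 = 2*B)
c(u) = 2 - 2*u/3 (c(u) = 2 - u*(2 + 4)/9 = 2 - u*6/9 = 2 - 2*u/3)
l = 104/3 (l = 13*(2 - ⅔*(-1)) = 13*(2 + ⅔) = 13*(8/3) = 104/3 ≈ 34.667)
l*n(R, 28/37) = 104*(2*25)/3 = (104/3)*50 = 5200/3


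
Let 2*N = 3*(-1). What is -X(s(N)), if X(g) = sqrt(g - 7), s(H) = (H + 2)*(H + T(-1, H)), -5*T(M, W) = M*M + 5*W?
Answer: -I*sqrt(710)/10 ≈ -2.6646*I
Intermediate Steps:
N = -3/2 (N = (3*(-1))/2 = (1/2)*(-3) = -3/2 ≈ -1.5000)
T(M, W) = -W - M**2/5 (T(M, W) = -(M*M + 5*W)/5 = -(M**2 + 5*W)/5 = -W - M**2/5)
s(H) = -2/5 - H/5 (s(H) = (H + 2)*(H + (-H - 1/5*(-1)**2)) = (2 + H)*(H + (-H - 1/5*1)) = (2 + H)*(H + (-H - 1/5)) = (2 + H)*(H + (-1/5 - H)) = (2 + H)*(-1/5) = -2/5 - H/5)
X(g) = sqrt(-7 + g)
-X(s(N)) = -sqrt(-7 + (-2/5 - 1/5*(-3/2))) = -sqrt(-7 + (-2/5 + 3/10)) = -sqrt(-7 - 1/10) = -sqrt(-71/10) = -I*sqrt(710)/10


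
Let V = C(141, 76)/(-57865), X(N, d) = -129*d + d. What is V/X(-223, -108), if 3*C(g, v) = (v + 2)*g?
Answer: -611/133320960 ≈ -4.5829e-6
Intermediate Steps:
C(g, v) = g*(2 + v)/3 (C(g, v) = ((v + 2)*g)/3 = ((2 + v)*g)/3 = (g*(2 + v))/3 = g*(2 + v)/3)
X(N, d) = -128*d
V = -3666/57865 (V = ((⅓)*141*(2 + 76))/(-57865) = ((⅓)*141*78)*(-1/57865) = 3666*(-1/57865) = -3666/57865 ≈ -0.063354)
V/X(-223, -108) = -3666/(57865*((-128*(-108)))) = -3666/57865/13824 = -3666/57865*1/13824 = -611/133320960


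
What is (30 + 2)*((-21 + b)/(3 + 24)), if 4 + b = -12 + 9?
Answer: -896/27 ≈ -33.185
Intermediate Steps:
b = -7 (b = -4 + (-12 + 9) = -4 - 3 = -7)
(30 + 2)*((-21 + b)/(3 + 24)) = (30 + 2)*((-21 - 7)/(3 + 24)) = 32*(-28/27) = -896/27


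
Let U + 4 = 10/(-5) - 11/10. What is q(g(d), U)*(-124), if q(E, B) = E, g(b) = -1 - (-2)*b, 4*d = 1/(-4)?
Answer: 279/2 ≈ 139.50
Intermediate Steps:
d = -1/16 (d = (¼)/(-4) = (¼)*(-¼) = -1/16 ≈ -0.062500)
g(b) = -1 + 2*b
U = -71/10 (U = -4 + (10/(-5) - 11/10) = -4 + (10*(-⅕) - 11*⅒) = -4 + (-2 - 11/10) = -4 - 31/10 = -71/10 ≈ -7.1000)
q(g(d), U)*(-124) = (-1 + 2*(-1/16))*(-124) = (-1 - ⅛)*(-124) = -9/8*(-124) = 279/2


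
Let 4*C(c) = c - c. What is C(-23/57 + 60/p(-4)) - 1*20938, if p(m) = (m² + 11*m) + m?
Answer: -20938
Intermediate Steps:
p(m) = m² + 12*m
C(c) = 0 (C(c) = (c - c)/4 = (¼)*0 = 0)
C(-23/57 + 60/p(-4)) - 1*20938 = 0 - 1*20938 = 0 - 20938 = -20938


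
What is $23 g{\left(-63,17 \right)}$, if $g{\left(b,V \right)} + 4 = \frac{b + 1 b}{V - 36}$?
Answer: $\frac{1150}{19} \approx 60.526$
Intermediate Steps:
$g{\left(b,V \right)} = -4 + \frac{2 b}{-36 + V}$ ($g{\left(b,V \right)} = -4 + \frac{b + 1 b}{V - 36} = -4 + \frac{b + b}{-36 + V} = -4 + \frac{2 b}{-36 + V}$)
$23 g{\left(-63,17 \right)} = 23 \frac{2 \left(72 - 63 - 34\right)}{-36 + 17} = 23 \frac{2 \left(72 - 63 - 34\right)}{-19} = 23 \cdot 2 \left(- \frac{1}{19}\right) \left(-25\right) = 23 \cdot \frac{50}{19} = \frac{1150}{19}$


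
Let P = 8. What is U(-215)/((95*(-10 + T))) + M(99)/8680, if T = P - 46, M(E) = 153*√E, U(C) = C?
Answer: 43/912 + 459*√11/8680 ≈ 0.22253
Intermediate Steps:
T = -38 (T = 8 - 46 = -38)
U(-215)/((95*(-10 + T))) + M(99)/8680 = -215*1/(95*(-10 - 38)) + (153*√99)/8680 = -215/(95*(-48)) + (153*(3*√11))*(1/8680) = -215/(-4560) + (459*√11)*(1/8680) = -215*(-1/4560) + 459*√11/8680 = 43/912 + 459*√11/8680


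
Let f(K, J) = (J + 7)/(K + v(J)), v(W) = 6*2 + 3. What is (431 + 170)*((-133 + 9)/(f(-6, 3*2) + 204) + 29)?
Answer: 31555505/1849 ≈ 17066.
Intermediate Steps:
v(W) = 15 (v(W) = 12 + 3 = 15)
f(K, J) = (7 + J)/(15 + K) (f(K, J) = (J + 7)/(K + 15) = (7 + J)/(15 + K))
(431 + 170)*((-133 + 9)/(f(-6, 3*2) + 204) + 29) = (431 + 170)*((-133 + 9)/((7 + 3*2)/(15 - 6) + 204) + 29) = 601*(-124/((7 + 6)/9 + 204) + 29) = 601*(-124/((1/9)*13 + 204) + 29) = 601*(-124/(13/9 + 204) + 29) = 601*(-124/1849/9 + 29) = 601*(-124*9/1849 + 29) = 601*(-1116/1849 + 29) = 601*(52505/1849) = 31555505/1849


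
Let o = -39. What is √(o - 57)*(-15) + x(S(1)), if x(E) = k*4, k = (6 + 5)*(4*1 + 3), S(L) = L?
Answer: 308 - 60*I*√6 ≈ 308.0 - 146.97*I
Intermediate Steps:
k = 77 (k = 11*(4 + 3) = 11*7 = 77)
x(E) = 308 (x(E) = 77*4 = 308)
√(o - 57)*(-15) + x(S(1)) = √(-39 - 57)*(-15) + 308 = √(-96)*(-15) + 308 = (4*I*√6)*(-15) + 308 = -60*I*√6 + 308 = 308 - 60*I*√6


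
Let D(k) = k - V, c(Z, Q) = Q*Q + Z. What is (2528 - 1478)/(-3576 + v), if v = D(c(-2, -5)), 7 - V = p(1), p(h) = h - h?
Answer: -105/356 ≈ -0.29494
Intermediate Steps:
p(h) = 0
V = 7 (V = 7 - 1*0 = 7 + 0 = 7)
c(Z, Q) = Z + Q**2 (c(Z, Q) = Q**2 + Z = Z + Q**2)
D(k) = -7 + k (D(k) = k - 1*7 = k - 7 = -7 + k)
v = 16 (v = -7 + (-2 + (-5)**2) = -7 + (-2 + 25) = -7 + 23 = 16)
(2528 - 1478)/(-3576 + v) = (2528 - 1478)/(-3576 + 16) = 1050/(-3560) = 1050*(-1/3560) = -105/356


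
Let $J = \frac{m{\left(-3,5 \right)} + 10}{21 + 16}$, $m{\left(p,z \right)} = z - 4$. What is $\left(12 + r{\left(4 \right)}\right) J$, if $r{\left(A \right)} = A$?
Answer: $\frac{176}{37} \approx 4.7568$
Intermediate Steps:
$m{\left(p,z \right)} = -4 + z$
$J = \frac{11}{37}$ ($J = \frac{\left(-4 + 5\right) + 10}{21 + 16} = \frac{1 + 10}{37} = 11 \cdot \frac{1}{37} = \frac{11}{37} \approx 0.2973$)
$\left(12 + r{\left(4 \right)}\right) J = \left(12 + 4\right) \frac{11}{37} = 16 \cdot \frac{11}{37} = \frac{176}{37}$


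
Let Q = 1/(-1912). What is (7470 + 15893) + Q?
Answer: 44670055/1912 ≈ 23363.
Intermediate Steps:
Q = -1/1912 ≈ -0.00052301
(7470 + 15893) + Q = (7470 + 15893) - 1/1912 = 23363 - 1/1912 = 44670055/1912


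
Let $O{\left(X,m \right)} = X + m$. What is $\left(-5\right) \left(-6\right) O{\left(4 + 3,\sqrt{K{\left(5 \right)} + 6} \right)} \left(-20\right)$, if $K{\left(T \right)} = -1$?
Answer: $-4200 - 600 \sqrt{5} \approx -5541.6$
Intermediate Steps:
$\left(-5\right) \left(-6\right) O{\left(4 + 3,\sqrt{K{\left(5 \right)} + 6} \right)} \left(-20\right) = \left(-5\right) \left(-6\right) \left(\left(4 + 3\right) + \sqrt{-1 + 6}\right) \left(-20\right) = 30 \left(7 + \sqrt{5}\right) \left(-20\right) = \left(210 + 30 \sqrt{5}\right) \left(-20\right) = -4200 - 600 \sqrt{5}$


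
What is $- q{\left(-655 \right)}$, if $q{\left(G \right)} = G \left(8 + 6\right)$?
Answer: $9170$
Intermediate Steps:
$q{\left(G \right)} = 14 G$ ($q{\left(G \right)} = G 14 = 14 G$)
$- q{\left(-655 \right)} = - 14 \left(-655\right) = \left(-1\right) \left(-9170\right) = 9170$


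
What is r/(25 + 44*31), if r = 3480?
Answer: 1160/463 ≈ 2.5054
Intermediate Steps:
r/(25 + 44*31) = 3480/(25 + 44*31) = 3480/(25 + 1364) = 3480/1389 = 3480*(1/1389) = 1160/463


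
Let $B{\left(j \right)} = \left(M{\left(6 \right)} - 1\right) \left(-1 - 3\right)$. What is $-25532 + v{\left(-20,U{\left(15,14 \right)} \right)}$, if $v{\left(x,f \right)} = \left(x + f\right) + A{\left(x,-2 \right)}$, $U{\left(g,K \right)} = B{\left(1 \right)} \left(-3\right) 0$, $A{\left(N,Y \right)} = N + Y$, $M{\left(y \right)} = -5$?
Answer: $-25574$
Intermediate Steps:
$B{\left(j \right)} = 24$ ($B{\left(j \right)} = \left(-5 - 1\right) \left(-1 - 3\right) = \left(-6\right) \left(-4\right) = 24$)
$U{\left(g,K \right)} = 0$ ($U{\left(g,K \right)} = 24 \left(-3\right) 0 = \left(-72\right) 0 = 0$)
$v{\left(x,f \right)} = -2 + f + 2 x$ ($v{\left(x,f \right)} = \left(x + f\right) + \left(x - 2\right) = \left(f + x\right) + \left(-2 + x\right) = -2 + f + 2 x$)
$-25532 + v{\left(-20,U{\left(15,14 \right)} \right)} = -25532 + \left(-2 + 0 + 2 \left(-20\right)\right) = -25532 - 42 = -25574$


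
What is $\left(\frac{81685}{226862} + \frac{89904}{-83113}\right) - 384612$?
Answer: $- \frac{7251942637640315}{18855181406} \approx -3.8461 \cdot 10^{5}$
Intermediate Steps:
$\left(\frac{81685}{226862} + \frac{89904}{-83113}\right) - 384612 = \left(81685 \cdot \frac{1}{226862} + 89904 \left(- \frac{1}{83113}\right)\right) - 384612 = \left(\frac{81685}{226862} - \frac{89904}{83113}\right) - 384612 = - \frac{13606715843}{18855181406} - 384612 = - \frac{7251942637640315}{18855181406}$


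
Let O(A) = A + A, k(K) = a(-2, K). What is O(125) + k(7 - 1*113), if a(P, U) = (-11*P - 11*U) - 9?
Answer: 1429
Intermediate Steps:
a(P, U) = -9 - 11*P - 11*U
k(K) = 13 - 11*K (k(K) = -9 - 11*(-2) - 11*K = -9 + 22 - 11*K = 13 - 11*K)
O(A) = 2*A
O(125) + k(7 - 1*113) = 2*125 + (13 - 11*(7 - 1*113)) = 250 + (13 - 11*(7 - 113)) = 250 + (13 - 11*(-106)) = 250 + (13 + 1166) = 250 + 1179 = 1429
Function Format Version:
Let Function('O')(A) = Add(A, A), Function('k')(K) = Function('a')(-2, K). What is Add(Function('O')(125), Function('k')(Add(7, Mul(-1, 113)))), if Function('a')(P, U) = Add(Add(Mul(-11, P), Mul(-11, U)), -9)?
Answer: 1429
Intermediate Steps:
Function('a')(P, U) = Add(-9, Mul(-11, P), Mul(-11, U))
Function('k')(K) = Add(13, Mul(-11, K)) (Function('k')(K) = Add(-9, Mul(-11, -2), Mul(-11, K)) = Add(-9, 22, Mul(-11, K)) = Add(13, Mul(-11, K)))
Function('O')(A) = Mul(2, A)
Add(Function('O')(125), Function('k')(Add(7, Mul(-1, 113)))) = Add(Mul(2, 125), Add(13, Mul(-11, Add(7, Mul(-1, 113))))) = Add(250, Add(13, Mul(-11, Add(7, -113)))) = Add(250, Add(13, Mul(-11, -106))) = Add(250, Add(13, 1166)) = Add(250, 1179) = 1429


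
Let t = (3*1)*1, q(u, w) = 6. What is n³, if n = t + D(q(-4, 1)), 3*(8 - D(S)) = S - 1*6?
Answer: 1331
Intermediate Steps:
D(S) = 10 - S/3 (D(S) = 8 - (S - 1*6)/3 = 8 - (S - 6)/3 = 8 - (-6 + S)/3 = 8 + (2 - S/3) = 10 - S/3)
t = 3 (t = 3*1 = 3)
n = 11 (n = 3 + (10 - ⅓*6) = 3 + (10 - 2) = 3 + 8 = 11)
n³ = 11³ = 1331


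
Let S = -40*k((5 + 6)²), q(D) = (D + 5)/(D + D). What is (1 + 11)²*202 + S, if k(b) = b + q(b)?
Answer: 2931488/121 ≈ 24227.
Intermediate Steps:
q(D) = (5 + D)/(2*D) (q(D) = (5 + D)/((2*D)) = (5 + D)*(1/(2*D)) = (5 + D)/(2*D))
k(b) = b + (5 + b)/(2*b)
S = -588160/121 (S = -40*(½ + (5 + 6)² + 5/(2*((5 + 6)²))) = -40*(½ + 11² + 5/(2*(11²))) = -40*(½ + 121 + (5/2)/121) = -40*(½ + 121 + (5/2)*(1/121)) = -40*(½ + 121 + 5/242) = -40*14704/121 = -588160/121 ≈ -4860.8)
(1 + 11)²*202 + S = (1 + 11)²*202 - 588160/121 = 12²*202 - 588160/121 = 144*202 - 588160/121 = 29088 - 588160/121 = 2931488/121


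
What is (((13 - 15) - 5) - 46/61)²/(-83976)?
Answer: -223729/312474696 ≈ -0.00071599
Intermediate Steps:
(((13 - 15) - 5) - 46/61)²/(-83976) = ((-2 - 5) - 46*1/61)²*(-1/83976) = (-7 - 46/61)²*(-1/83976) = (-473/61)²*(-1/83976) = (223729/3721)*(-1/83976) = -223729/312474696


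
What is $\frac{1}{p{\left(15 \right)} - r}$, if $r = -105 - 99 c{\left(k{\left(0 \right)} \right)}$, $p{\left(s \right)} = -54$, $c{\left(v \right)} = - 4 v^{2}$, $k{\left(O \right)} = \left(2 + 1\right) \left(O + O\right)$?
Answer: $\frac{1}{51} \approx 0.019608$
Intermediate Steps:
$k{\left(O \right)} = 6 O$ ($k{\left(O \right)} = 3 \cdot 2 O = 6 O$)
$r = -105$ ($r = -105 - 99 \left(- 4 \left(6 \cdot 0\right)^{2}\right) = -105 - 99 \left(- 4 \cdot 0^{2}\right) = -105 - 99 \left(\left(-4\right) 0\right) = -105 - 0 = -105 + 0 = -105$)
$\frac{1}{p{\left(15 \right)} - r} = \frac{1}{-54 - -105} = \frac{1}{-54 + 105} = \frac{1}{51}$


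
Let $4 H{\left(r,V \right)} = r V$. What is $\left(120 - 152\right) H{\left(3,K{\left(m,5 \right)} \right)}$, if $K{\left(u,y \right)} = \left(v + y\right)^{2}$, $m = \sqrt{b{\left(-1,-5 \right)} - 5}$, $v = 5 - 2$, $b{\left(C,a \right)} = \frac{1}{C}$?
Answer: $-1536$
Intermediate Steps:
$v = 3$ ($v = 5 - 2 = 3$)
$m = i \sqrt{6}$ ($m = \sqrt{\frac{1}{-1} - 5} = \sqrt{-1 - 5} = \sqrt{-6} = i \sqrt{6} \approx 2.4495 i$)
$K{\left(u,y \right)} = \left(3 + y\right)^{2}$
$H{\left(r,V \right)} = \frac{V r}{4}$ ($H{\left(r,V \right)} = \frac{r V}{4} = \frac{V r}{4}$)
$\left(120 - 152\right) H{\left(3,K{\left(m,5 \right)} \right)} = \left(120 - 152\right) \frac{1}{4} \left(3 + 5\right)^{2} \cdot 3 = - 32 \cdot \frac{1}{4} \cdot 8^{2} \cdot 3 = - 32 \cdot \frac{1}{4} \cdot 64 \cdot 3 = \left(-32\right) 48 = -1536$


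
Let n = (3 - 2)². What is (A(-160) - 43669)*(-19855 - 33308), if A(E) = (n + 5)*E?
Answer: 2372611527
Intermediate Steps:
n = 1 (n = 1² = 1)
A(E) = 6*E (A(E) = (1 + 5)*E = 6*E)
(A(-160) - 43669)*(-19855 - 33308) = (6*(-160) - 43669)*(-19855 - 33308) = (-960 - 43669)*(-53163) = -44629*(-53163) = 2372611527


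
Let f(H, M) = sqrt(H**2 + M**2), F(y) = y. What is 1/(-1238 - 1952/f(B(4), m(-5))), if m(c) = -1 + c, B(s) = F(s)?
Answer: -8047/9485898 + 244*sqrt(13)/4742949 ≈ -0.00066283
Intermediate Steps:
B(s) = s
1/(-1238 - 1952/f(B(4), m(-5))) = 1/(-1238 - 1952/(sqrt(4**2 + (-1 - 5)**2))) = 1/(-1238 - 1952/(sqrt(16 + (-6)**2))) = 1/(-1238 - 1952/(sqrt(16 + 36))) = 1/(-1238 - 1952/(sqrt(52))) = 1/(-1238 - 1952/(2*sqrt(13))) = 1/(-1238 - 1952*sqrt(13)/26) = 1/(-1238 - 976*sqrt(13)/13)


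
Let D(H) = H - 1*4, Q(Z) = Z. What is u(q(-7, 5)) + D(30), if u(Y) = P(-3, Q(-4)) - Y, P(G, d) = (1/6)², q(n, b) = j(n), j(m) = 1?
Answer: 901/36 ≈ 25.028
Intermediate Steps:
q(n, b) = 1
P(G, d) = 1/36 (P(G, d) = (⅙)² = 1/36)
u(Y) = 1/36 - Y
D(H) = -4 + H (D(H) = H - 4 = -4 + H)
u(q(-7, 5)) + D(30) = (1/36 - 1*1) + (-4 + 30) = (1/36 - 1) + 26 = -35/36 + 26 = 901/36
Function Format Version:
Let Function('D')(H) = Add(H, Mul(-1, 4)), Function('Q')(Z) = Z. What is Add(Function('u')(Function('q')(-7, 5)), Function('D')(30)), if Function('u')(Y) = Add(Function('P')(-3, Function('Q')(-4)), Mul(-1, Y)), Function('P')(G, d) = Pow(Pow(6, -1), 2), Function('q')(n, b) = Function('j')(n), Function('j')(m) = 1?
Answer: Rational(901, 36) ≈ 25.028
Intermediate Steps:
Function('q')(n, b) = 1
Function('P')(G, d) = Rational(1, 36) (Function('P')(G, d) = Pow(Rational(1, 6), 2) = Rational(1, 36))
Function('u')(Y) = Add(Rational(1, 36), Mul(-1, Y))
Function('D')(H) = Add(-4, H) (Function('D')(H) = Add(H, -4) = Add(-4, H))
Add(Function('u')(Function('q')(-7, 5)), Function('D')(30)) = Add(Add(Rational(1, 36), Mul(-1, 1)), Add(-4, 30)) = Add(Add(Rational(1, 36), -1), 26) = Add(Rational(-35, 36), 26) = Rational(901, 36)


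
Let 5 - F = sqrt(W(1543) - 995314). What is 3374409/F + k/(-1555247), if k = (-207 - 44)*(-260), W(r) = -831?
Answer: 5235037463183/309858080798 + 3374409*I*sqrt(996145)/996170 ≈ 16.895 + 3380.8*I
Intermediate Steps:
F = 5 - I*sqrt(996145) (F = 5 - sqrt(-831 - 995314) = 5 - sqrt(-996145) = 5 - I*sqrt(996145) ≈ 5.0 - 998.07*I)
k = 65260 (k = -251*(-260) = 65260)
3374409/F + k/(-1555247) = 3374409/(5 - I*sqrt(996145)) + 65260/(-1555247) = 3374409/(5 - I*sqrt(996145)) + 65260*(-1/1555247) = 3374409/(5 - I*sqrt(996145)) - 65260/1555247 = -65260/1555247 + 3374409/(5 - I*sqrt(996145))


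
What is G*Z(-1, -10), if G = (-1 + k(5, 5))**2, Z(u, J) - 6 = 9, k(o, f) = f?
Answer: 240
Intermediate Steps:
Z(u, J) = 15 (Z(u, J) = 6 + 9 = 15)
G = 16 (G = (-1 + 5)**2 = 4**2 = 16)
G*Z(-1, -10) = 16*15 = 240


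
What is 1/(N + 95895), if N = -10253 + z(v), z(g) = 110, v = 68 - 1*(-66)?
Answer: 1/85752 ≈ 1.1662e-5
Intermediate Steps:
v = 134 (v = 68 + 66 = 134)
N = -10143 (N = -10253 + 110 = -10143)
1/(N + 95895) = 1/(-10143 + 95895) = 1/85752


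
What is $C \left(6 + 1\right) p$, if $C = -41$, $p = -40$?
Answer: $11480$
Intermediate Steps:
$C \left(6 + 1\right) p = - 41 \left(6 + 1\right) \left(-40\right) = \left(-41\right) 7 \left(-40\right) = \left(-287\right) \left(-40\right) = 11480$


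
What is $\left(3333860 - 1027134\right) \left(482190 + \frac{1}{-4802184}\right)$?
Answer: $\frac{2670687113844101117}{2401092} \approx 1.1123 \cdot 10^{12}$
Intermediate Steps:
$\left(3333860 - 1027134\right) \left(482190 + \frac{1}{-4802184}\right) = 2306726 \left(482190 - \frac{1}{4802184}\right) = 2306726 \cdot \frac{2315565102959}{4802184} = \frac{2670687113844101117}{2401092}$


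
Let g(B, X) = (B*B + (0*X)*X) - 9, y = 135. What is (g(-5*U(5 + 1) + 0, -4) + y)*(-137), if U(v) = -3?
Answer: -48087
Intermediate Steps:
g(B, X) = -9 + B² (g(B, X) = (B² + 0*X) - 9 = (B² + 0) - 9 = B² - 9 = -9 + B²)
(g(-5*U(5 + 1) + 0, -4) + y)*(-137) = ((-9 + (-5*(-3) + 0)²) + 135)*(-137) = ((-9 + (15 + 0)²) + 135)*(-137) = ((-9 + 15²) + 135)*(-137) = ((-9 + 225) + 135)*(-137) = (216 + 135)*(-137) = 351*(-137) = -48087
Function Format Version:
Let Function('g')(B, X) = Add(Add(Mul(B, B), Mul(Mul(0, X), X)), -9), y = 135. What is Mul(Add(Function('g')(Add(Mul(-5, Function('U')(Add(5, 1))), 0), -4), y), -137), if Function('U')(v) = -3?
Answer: -48087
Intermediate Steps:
Function('g')(B, X) = Add(-9, Pow(B, 2)) (Function('g')(B, X) = Add(Add(Pow(B, 2), Mul(0, X)), -9) = Add(Add(Pow(B, 2), 0), -9) = Add(Pow(B, 2), -9) = Add(-9, Pow(B, 2)))
Mul(Add(Function('g')(Add(Mul(-5, Function('U')(Add(5, 1))), 0), -4), y), -137) = Mul(Add(Add(-9, Pow(Add(Mul(-5, -3), 0), 2)), 135), -137) = Mul(Add(Add(-9, Pow(Add(15, 0), 2)), 135), -137) = Mul(Add(Add(-9, Pow(15, 2)), 135), -137) = Mul(Add(Add(-9, 225), 135), -137) = Mul(Add(216, 135), -137) = Mul(351, -137) = -48087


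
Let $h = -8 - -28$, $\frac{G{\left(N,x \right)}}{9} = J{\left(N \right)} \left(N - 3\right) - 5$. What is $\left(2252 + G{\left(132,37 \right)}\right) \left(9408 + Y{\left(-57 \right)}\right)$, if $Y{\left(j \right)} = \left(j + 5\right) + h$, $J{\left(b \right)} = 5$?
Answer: $75120512$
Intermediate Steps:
$G{\left(N,x \right)} = -180 + 45 N$ ($G{\left(N,x \right)} = 9 \left(5 \left(N - 3\right) - 5\right) = 9 \left(5 \left(-3 + N\right) - 5\right) = 9 \left(\left(-15 + 5 N\right) - 5\right) = 9 \left(-20 + 5 N\right) = -180 + 45 N$)
$h = 20$ ($h = -8 + 28 = 20$)
$Y{\left(j \right)} = 25 + j$ ($Y{\left(j \right)} = \left(j + 5\right) + 20 = \left(5 + j\right) + 20 = 25 + j$)
$\left(2252 + G{\left(132,37 \right)}\right) \left(9408 + Y{\left(-57 \right)}\right) = \left(2252 + \left(-180 + 45 \cdot 132\right)\right) \left(9408 + \left(25 - 57\right)\right) = \left(2252 + \left(-180 + 5940\right)\right) \left(9408 - 32\right) = \left(2252 + 5760\right) 9376 = 8012 \cdot 9376 = 75120512$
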